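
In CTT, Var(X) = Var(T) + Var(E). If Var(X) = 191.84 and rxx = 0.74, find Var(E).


var_true = rxx * var_obs = 0.74 * 191.84 = 141.9616
var_error = var_obs - var_true
var_error = 191.84 - 141.9616
var_error = 49.8784

49.8784


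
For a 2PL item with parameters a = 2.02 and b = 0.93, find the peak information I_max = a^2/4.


For 2PL, max info at theta = b = 0.93
I_max = a^2 / 4 = 2.02^2 / 4
= 4.0804 / 4
I_max = 1.0201

1.0201


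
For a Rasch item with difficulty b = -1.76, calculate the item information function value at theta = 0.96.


P = 1/(1+exp(-(0.96--1.76))) = 0.9382
I = P*(1-P) = 0.9382 * 0.0618
I = 0.058

0.058


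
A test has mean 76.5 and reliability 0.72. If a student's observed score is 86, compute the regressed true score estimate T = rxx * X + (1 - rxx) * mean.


T_est = rxx * X + (1 - rxx) * mean
T_est = 0.72 * 86 + 0.28 * 76.5
T_est = 61.92 + 21.42
T_est = 83.34

83.34


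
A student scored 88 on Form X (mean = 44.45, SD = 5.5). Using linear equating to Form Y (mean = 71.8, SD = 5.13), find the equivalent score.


slope = SD_Y / SD_X = 5.13 / 5.5 ~ 0.9327
intercept = mean_Y - slope * mean_X = 71.8 - (5.13 / 5.5) * 44.45 ~ 30.3403
Y = slope * X + intercept. To avoid rounding drift from the rounded slope/intercept, evaluate the equivalent form Y = mean_Y + SD_Y * (X - mean_X) / SD_X at full precision:
Y = 71.8 + 5.13 * (88 - 44.45) / 5.5
Y = 71.8 + 5.13 * 43.55 / 5.5
Y = 71.8 + 223.4115 / 5.5
Y = 71.8 + 40.6203
Y = 112.4203

112.4203


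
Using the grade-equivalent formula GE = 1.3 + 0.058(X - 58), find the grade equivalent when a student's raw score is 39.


raw - median = 39 - 58 = -19
slope * diff = 0.058 * -19 = -1.102
GE = 1.3 + -1.102
GE = 0.198

0.198


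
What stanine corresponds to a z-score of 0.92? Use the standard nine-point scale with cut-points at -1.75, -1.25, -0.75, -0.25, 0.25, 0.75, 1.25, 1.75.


Stanine boundaries: [-1.75, -1.25, -0.75, -0.25, 0.25, 0.75, 1.25, 1.75]
z = 0.92
Check each boundary:
  z >= -1.75 -> could be stanine 2
  z >= -1.25 -> could be stanine 3
  z >= -0.75 -> could be stanine 4
  z >= -0.25 -> could be stanine 5
  z >= 0.25 -> could be stanine 6
  z >= 0.75 -> could be stanine 7
  z < 1.25
  z < 1.75
Highest qualifying boundary gives stanine = 7

7


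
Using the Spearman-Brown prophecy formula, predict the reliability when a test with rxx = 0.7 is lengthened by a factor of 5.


r_new = (n * rxx) / (1 + (n-1) * rxx)
r_new = (5 * 0.7) / (1 + 4 * 0.7)
r_new = 3.5 / 3.8
r_new = 0.9211

0.9211


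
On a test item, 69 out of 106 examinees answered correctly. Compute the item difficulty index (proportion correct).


Item difficulty p = number correct / total examinees
p = 69 / 106
p = 0.6509

0.6509


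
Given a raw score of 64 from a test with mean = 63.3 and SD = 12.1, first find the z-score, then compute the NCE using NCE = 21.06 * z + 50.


z = (X - mean) / SD = (64 - 63.3) / 12.1
z = 0.7 / 12.1
z = 0.0579
NCE = NCE = 21.06z + 50
Carry z at full precision (z = 0.7 / 12.1) into the conversion:
NCE = 21.06 * (0.7 / 12.1) + 50 = 14.742 / 12.1 + 50
NCE = 1.2183 + 50
NCE = 51.2183

51.2183


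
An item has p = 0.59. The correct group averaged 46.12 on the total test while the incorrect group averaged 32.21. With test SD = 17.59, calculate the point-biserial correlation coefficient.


q = 1 - p = 0.41
rpb = ((M1 - M0) / SD) * sqrt(p * q)
rpb = ((46.12 - 32.21) / 17.59) * sqrt(0.59 * 0.41)
rpb = 0.3889

0.3889


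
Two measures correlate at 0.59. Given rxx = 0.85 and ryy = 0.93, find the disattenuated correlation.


r_corrected = rxy / sqrt(rxx * ryy)
= 0.59 / sqrt(0.85 * 0.93)
= 0.59 / sqrt(0.7905)
= 0.59 / 0.889101
r_corrected = 0.6636

0.6636


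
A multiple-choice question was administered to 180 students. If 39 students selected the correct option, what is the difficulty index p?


Item difficulty p = number correct / total examinees
p = 39 / 180
p = 0.2167

0.2167


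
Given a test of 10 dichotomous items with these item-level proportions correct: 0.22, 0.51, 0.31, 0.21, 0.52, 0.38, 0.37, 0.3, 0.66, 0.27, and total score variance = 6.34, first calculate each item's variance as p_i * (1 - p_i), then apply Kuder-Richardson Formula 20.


For each item, compute p_i * q_i:
  Item 1: 0.22 * 0.78 = 0.1716
  Item 2: 0.51 * 0.49 = 0.2499
  Item 3: 0.31 * 0.69 = 0.2139
  Item 4: 0.21 * 0.79 = 0.1659
  Item 5: 0.52 * 0.48 = 0.2496
  Item 6: 0.38 * 0.62 = 0.2356
  Item 7: 0.37 * 0.63 = 0.2331
  Item 8: 0.3 * 0.7 = 0.21
  Item 9: 0.66 * 0.34 = 0.2244
  Item 10: 0.27 * 0.73 = 0.1971
Sum(p_i * q_i) = 0.1716 + 0.2499 + 0.2139 + 0.1659 + 0.2496 + 0.2356 + 0.2331 + 0.21 + 0.2244 + 0.1971 = 2.1511
KR-20 = (k/(k-1)) * (1 - Sum(p_i*q_i) / Var_total)
= (10/9) * (1 - 2.1511/6.34)
= 1.1111 * 0.6607
KR-20 = 0.7341

0.7341


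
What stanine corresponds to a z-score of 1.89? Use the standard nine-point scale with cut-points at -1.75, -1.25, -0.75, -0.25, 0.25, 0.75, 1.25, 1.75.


Stanine boundaries: [-1.75, -1.25, -0.75, -0.25, 0.25, 0.75, 1.25, 1.75]
z = 1.89
Check each boundary:
  z >= -1.75 -> could be stanine 2
  z >= -1.25 -> could be stanine 3
  z >= -0.75 -> could be stanine 4
  z >= -0.25 -> could be stanine 5
  z >= 0.25 -> could be stanine 6
  z >= 0.75 -> could be stanine 7
  z >= 1.25 -> could be stanine 8
  z >= 1.75 -> could be stanine 9
Highest qualifying boundary gives stanine = 9

9


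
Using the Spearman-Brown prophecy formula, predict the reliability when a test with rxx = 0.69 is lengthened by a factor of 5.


r_new = (n * rxx) / (1 + (n-1) * rxx)
r_new = (5 * 0.69) / (1 + 4 * 0.69)
r_new = 3.45 / 3.76
r_new = 0.9176

0.9176


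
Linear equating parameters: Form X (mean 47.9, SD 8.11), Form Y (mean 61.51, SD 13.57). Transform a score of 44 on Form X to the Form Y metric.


slope = SD_Y / SD_X = 13.57 / 8.11 ~ 1.6732
intercept = mean_Y - slope * mean_X = 61.51 - (13.57 / 8.11) * 47.9 ~ -18.6383
Y = slope * X + intercept. To avoid rounding drift from the rounded slope/intercept, evaluate the equivalent form Y = mean_Y + SD_Y * (X - mean_X) / SD_X at full precision:
Y = 61.51 + 13.57 * (44 - 47.9) / 8.11
Y = 61.51 - 13.57 * 3.9 / 8.11
Y = 61.51 - 52.923 / 8.11
Y = 61.51 - 6.5256
Y = 54.9844

54.9844


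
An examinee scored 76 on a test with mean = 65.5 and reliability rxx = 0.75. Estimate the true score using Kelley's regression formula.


T_est = rxx * X + (1 - rxx) * mean
T_est = 0.75 * 76 + 0.25 * 65.5
T_est = 57.0 + 16.375
T_est = 73.375

73.375


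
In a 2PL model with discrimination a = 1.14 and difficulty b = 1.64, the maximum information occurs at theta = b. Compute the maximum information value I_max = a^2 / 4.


For 2PL, max info at theta = b = 1.64
I_max = a^2 / 4 = 1.14^2 / 4
= 1.2996 / 4
I_max = 0.3249

0.3249


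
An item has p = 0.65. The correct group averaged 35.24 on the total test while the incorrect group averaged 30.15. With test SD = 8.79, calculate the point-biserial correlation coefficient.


q = 1 - p = 0.35
rpb = ((M1 - M0) / SD) * sqrt(p * q)
rpb = ((35.24 - 30.15) / 8.79) * sqrt(0.65 * 0.35)
rpb = 0.2762

0.2762


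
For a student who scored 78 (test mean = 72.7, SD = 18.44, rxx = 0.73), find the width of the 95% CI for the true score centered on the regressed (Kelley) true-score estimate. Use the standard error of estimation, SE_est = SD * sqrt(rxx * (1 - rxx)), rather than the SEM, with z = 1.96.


True score estimate = 0.73*78 + 0.27*72.7 = 76.569
SE_est = SD * sqrt(rxx * (1 - rxx)) = 18.44 * sqrt(0.73 * 0.27) = 18.44 * sqrt(0.1971) = 8.186612
CI = T_est +/- z * SE_est, so width = 2 * z * SE_est = 2 * 1.96 * 8.186612
Width = 32.0915

32.0915


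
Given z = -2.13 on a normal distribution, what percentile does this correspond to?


CDF(z) = 0.5 * (1 + erf(z/sqrt(2)))
erf(-1.5061) = -0.9668
CDF = 0.0166
Percentile rank = 0.0166 * 100 = 1.66

1.66


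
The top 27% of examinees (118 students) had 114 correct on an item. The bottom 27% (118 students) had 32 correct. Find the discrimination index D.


p_upper = 114/118 = 0.9661
p_lower = 32/118 = 0.2712
D = 0.9661 - 0.2712 = 0.6949

0.6949


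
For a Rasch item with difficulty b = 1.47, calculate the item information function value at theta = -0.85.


P = 1/(1+exp(-(-0.85-1.47))) = 0.0895
I = P*(1-P) = 0.0895 * 0.9105
I = 0.0815

0.0815


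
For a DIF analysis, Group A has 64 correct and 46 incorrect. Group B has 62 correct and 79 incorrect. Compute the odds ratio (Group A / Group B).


Odds_A = 64/46 = 1.3913
Odds_B = 62/79 = 0.7848
OR = Odds_A / Odds_B = 1.3913 / 0.7848
Exactly, OR = (64 * 79) / (46 * 62) = 5056 / 2852
OR = 1.7728

1.7728


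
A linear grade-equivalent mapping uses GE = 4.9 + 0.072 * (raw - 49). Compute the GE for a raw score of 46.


raw - median = 46 - 49 = -3
slope * diff = 0.072 * -3 = -0.216
GE = 4.9 + -0.216
GE = 4.684

4.684


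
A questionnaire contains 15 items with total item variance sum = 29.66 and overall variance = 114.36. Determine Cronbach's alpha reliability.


alpha = (k/(k-1)) * (1 - sum(si^2)/s_total^2)
= (15/14) * (1 - 29.66/114.36)
alpha = 0.7935

0.7935


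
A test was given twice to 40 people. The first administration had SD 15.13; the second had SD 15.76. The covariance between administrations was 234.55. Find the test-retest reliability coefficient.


r = cov(X,Y) / (SD_X * SD_Y)
r = 234.55 / (15.13 * 15.76)
r = 234.55 / 238.4488
r = 0.9836

0.9836


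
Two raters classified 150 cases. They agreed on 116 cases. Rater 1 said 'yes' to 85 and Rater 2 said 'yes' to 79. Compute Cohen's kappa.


P_o = 116/150 = 0.773333
P_e = (85*79 + 65*71) / 22500 = 0.503556
kappa = (P_o - P_e) / (1 - P_e)
kappa = (0.773333 - 0.503556) / (1 - 0.503556)
kappa = 0.5434

0.5434


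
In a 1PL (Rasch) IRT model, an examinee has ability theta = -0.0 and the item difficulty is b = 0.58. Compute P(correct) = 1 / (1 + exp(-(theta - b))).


theta - b = -0.0 - 0.58 = -0.58
exp(-(theta - b)) = exp(0.58) = 1.786
P = 1 / (1 + 1.786)
P = 0.3589

0.3589


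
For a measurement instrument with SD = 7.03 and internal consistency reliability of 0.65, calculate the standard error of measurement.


SEM = SD * sqrt(1 - rxx)
SEM = 7.03 * sqrt(1 - 0.65)
SEM = 7.03 * sqrt(0.35) = 7.03 * 0.591608
SEM = 4.159

4.159


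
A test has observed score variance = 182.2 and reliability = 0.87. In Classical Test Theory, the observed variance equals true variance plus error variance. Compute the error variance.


var_true = rxx * var_obs = 0.87 * 182.2 = 158.514
var_error = var_obs - var_true
var_error = 182.2 - 158.514
var_error = 23.686

23.686


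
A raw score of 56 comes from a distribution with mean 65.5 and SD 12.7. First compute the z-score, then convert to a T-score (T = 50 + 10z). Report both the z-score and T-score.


z = (X - mean) / SD = (56 - 65.5) / 12.7
z = -9.5 / 12.7
z = -0.748
T-score = T = 50 + 10z
Carry z at full precision (z = -9.5 / 12.7) into the conversion:
T-score = 50 + 10 * (-9.5 / 12.7) = 50 + -95 / 12.7
T-score = 50 + -7.4803
T-score = 42.5197

42.5197


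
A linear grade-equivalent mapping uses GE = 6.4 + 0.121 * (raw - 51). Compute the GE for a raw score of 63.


raw - median = 63 - 51 = 12
slope * diff = 0.121 * 12 = 1.452
GE = 6.4 + 1.452
GE = 7.852

7.852


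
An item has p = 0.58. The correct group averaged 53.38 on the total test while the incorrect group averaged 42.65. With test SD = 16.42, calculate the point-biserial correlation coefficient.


q = 1 - p = 0.42
rpb = ((M1 - M0) / SD) * sqrt(p * q)
rpb = ((53.38 - 42.65) / 16.42) * sqrt(0.58 * 0.42)
rpb = 0.3225

0.3225


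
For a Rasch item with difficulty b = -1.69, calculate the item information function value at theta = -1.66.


P = 1/(1+exp(-(-1.66--1.69))) = 0.5075
I = P*(1-P) = 0.5075 * 0.4925
I = 0.2499

0.2499


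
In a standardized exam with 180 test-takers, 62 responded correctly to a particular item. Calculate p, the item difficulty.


Item difficulty p = number correct / total examinees
p = 62 / 180
p = 0.3444

0.3444


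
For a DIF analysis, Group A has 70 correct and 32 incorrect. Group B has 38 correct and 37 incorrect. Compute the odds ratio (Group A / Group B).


Odds_A = 70/32 = 2.1875
Odds_B = 38/37 = 1.027
OR = Odds_A / Odds_B = 2.1875 / 1.027
Exactly, OR = (70 * 37) / (32 * 38) = 2590 / 1216
OR = 2.1299

2.1299


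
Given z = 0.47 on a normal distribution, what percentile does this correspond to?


CDF(z) = 0.5 * (1 + erf(z/sqrt(2)))
erf(0.3323) = 0.3616
CDF = 0.6808
Percentile rank = 0.6808 * 100 = 68.08

68.08


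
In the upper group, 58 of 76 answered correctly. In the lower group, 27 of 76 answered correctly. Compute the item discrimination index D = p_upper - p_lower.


p_upper = 58/76 = 0.7632
p_lower = 27/76 = 0.3553
D = 0.7632 - 0.3553 = 0.4079

0.4079


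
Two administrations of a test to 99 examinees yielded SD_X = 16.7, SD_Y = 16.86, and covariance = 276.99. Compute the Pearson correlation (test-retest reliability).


r = cov(X,Y) / (SD_X * SD_Y)
r = 276.99 / (16.7 * 16.86)
r = 276.99 / 281.562
r = 0.9838

0.9838


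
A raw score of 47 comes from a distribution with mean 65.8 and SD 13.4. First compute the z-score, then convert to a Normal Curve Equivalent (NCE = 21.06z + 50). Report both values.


z = (X - mean) / SD = (47 - 65.8) / 13.4
z = -18.8 / 13.4
z = -1.403
NCE = NCE = 21.06z + 50
Carry z at full precision (z = -18.8 / 13.4) into the conversion:
NCE = 21.06 * (-18.8 / 13.4) + 50 = -395.928 / 13.4 + 50
NCE = -29.5469 + 50
NCE = 20.4531

20.4531


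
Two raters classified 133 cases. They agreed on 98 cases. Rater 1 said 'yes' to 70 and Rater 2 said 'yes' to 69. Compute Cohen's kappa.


P_o = 98/133 = 0.736842
P_e = (70*69 + 63*64) / 17689 = 0.500989
kappa = (P_o - P_e) / (1 - P_e)
kappa = (0.736842 - 0.500989) / (1 - 0.500989)
kappa = 0.4726

0.4726


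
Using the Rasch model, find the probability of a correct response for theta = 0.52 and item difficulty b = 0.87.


theta - b = 0.52 - 0.87 = -0.35
exp(-(theta - b)) = exp(0.35) = 1.4191
P = 1 / (1 + 1.4191)
P = 0.4134

0.4134


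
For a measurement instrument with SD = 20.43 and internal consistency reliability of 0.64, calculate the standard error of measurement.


SEM = SD * sqrt(1 - rxx)
SEM = 20.43 * sqrt(1 - 0.64)
SEM = 20.43 * sqrt(0.36) = 20.43 * 0.6
SEM = 12.258

12.258


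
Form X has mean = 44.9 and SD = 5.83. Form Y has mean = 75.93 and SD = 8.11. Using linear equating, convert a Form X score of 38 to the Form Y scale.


slope = SD_Y / SD_X = 8.11 / 5.83 ~ 1.3911
intercept = mean_Y - slope * mean_X = 75.93 - (8.11 / 5.83) * 44.9 ~ 13.4705
Y = slope * X + intercept. To avoid rounding drift from the rounded slope/intercept, evaluate the equivalent form Y = mean_Y + SD_Y * (X - mean_X) / SD_X at full precision:
Y = 75.93 + 8.11 * (38 - 44.9) / 5.83
Y = 75.93 - 8.11 * 6.9 / 5.83
Y = 75.93 - 55.959 / 5.83
Y = 75.93 - 9.5985
Y = 66.3315

66.3315


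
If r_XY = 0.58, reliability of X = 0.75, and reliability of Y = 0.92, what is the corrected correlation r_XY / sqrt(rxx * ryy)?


r_corrected = rxy / sqrt(rxx * ryy)
= 0.58 / sqrt(0.75 * 0.92)
= 0.58 / sqrt(0.69)
= 0.58 / 0.830662
r_corrected = 0.6982

0.6982


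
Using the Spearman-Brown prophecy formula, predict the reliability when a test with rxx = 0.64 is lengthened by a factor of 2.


r_new = (n * rxx) / (1 + (n-1) * rxx)
r_new = (2 * 0.64) / (1 + 1 * 0.64)
r_new = 1.28 / 1.64
r_new = 0.7805

0.7805


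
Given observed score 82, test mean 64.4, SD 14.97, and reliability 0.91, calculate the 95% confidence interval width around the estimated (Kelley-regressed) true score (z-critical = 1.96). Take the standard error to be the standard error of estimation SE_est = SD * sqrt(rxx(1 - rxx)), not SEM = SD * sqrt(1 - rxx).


True score estimate = 0.91*82 + 0.09*64.4 = 80.416
SE_est = SD * sqrt(rxx * (1 - rxx)) = 14.97 * sqrt(0.91 * 0.09) = 14.97 * sqrt(0.0819) = 4.284141
CI = T_est +/- z * SE_est, so width = 2 * z * SE_est = 2 * 1.96 * 4.284141
Width = 16.7938

16.7938


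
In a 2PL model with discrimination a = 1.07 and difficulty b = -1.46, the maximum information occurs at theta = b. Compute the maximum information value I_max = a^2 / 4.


For 2PL, max info at theta = b = -1.46
I_max = a^2 / 4 = 1.07^2 / 4
= 1.1449 / 4
I_max = 0.2862

0.2862


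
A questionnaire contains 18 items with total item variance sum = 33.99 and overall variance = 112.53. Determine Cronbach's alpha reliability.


alpha = (k/(k-1)) * (1 - sum(si^2)/s_total^2)
= (18/17) * (1 - 33.99/112.53)
alpha = 0.739

0.739


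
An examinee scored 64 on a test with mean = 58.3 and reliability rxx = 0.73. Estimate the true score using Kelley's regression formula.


T_est = rxx * X + (1 - rxx) * mean
T_est = 0.73 * 64 + 0.27 * 58.3
T_est = 46.72 + 15.741
T_est = 62.461

62.461


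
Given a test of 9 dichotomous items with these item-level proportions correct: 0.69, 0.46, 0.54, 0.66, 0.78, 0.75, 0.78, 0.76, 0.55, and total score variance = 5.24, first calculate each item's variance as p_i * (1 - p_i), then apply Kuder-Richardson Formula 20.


For each item, compute p_i * q_i:
  Item 1: 0.69 * 0.31 = 0.2139
  Item 2: 0.46 * 0.54 = 0.2484
  Item 3: 0.54 * 0.46 = 0.2484
  Item 4: 0.66 * 0.34 = 0.2244
  Item 5: 0.78 * 0.22 = 0.1716
  Item 6: 0.75 * 0.25 = 0.1875
  Item 7: 0.78 * 0.22 = 0.1716
  Item 8: 0.76 * 0.24 = 0.1824
  Item 9: 0.55 * 0.45 = 0.2475
Sum(p_i * q_i) = 0.2139 + 0.2484 + 0.2484 + 0.2244 + 0.1716 + 0.1875 + 0.1716 + 0.1824 + 0.2475 = 1.8957
KR-20 = (k/(k-1)) * (1 - Sum(p_i*q_i) / Var_total)
= (9/8) * (1 - 1.8957/5.24)
= 1.125 * 0.6382
KR-20 = 0.718

0.718


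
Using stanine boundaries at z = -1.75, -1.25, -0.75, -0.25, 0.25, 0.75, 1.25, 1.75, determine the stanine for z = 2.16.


Stanine boundaries: [-1.75, -1.25, -0.75, -0.25, 0.25, 0.75, 1.25, 1.75]
z = 2.16
Check each boundary:
  z >= -1.75 -> could be stanine 2
  z >= -1.25 -> could be stanine 3
  z >= -0.75 -> could be stanine 4
  z >= -0.25 -> could be stanine 5
  z >= 0.25 -> could be stanine 6
  z >= 0.75 -> could be stanine 7
  z >= 1.25 -> could be stanine 8
  z >= 1.75 -> could be stanine 9
Highest qualifying boundary gives stanine = 9

9


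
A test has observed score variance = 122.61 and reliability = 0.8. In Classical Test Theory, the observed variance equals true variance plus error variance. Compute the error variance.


var_true = rxx * var_obs = 0.8 * 122.61 = 98.088
var_error = var_obs - var_true
var_error = 122.61 - 98.088
var_error = 24.522

24.522


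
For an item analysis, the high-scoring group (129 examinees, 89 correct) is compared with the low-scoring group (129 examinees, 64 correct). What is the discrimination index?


p_upper = 89/129 = 0.6899
p_lower = 64/129 = 0.4961
D = 0.6899 - 0.4961 = 0.1938

0.1938


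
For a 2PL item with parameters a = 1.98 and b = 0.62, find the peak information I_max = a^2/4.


For 2PL, max info at theta = b = 0.62
I_max = a^2 / 4 = 1.98^2 / 4
= 3.9204 / 4
I_max = 0.9801

0.9801


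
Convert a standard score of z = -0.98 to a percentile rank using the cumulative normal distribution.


CDF(z) = 0.5 * (1 + erf(z/sqrt(2)))
erf(-0.693) = -0.6729
CDF = 0.1635
Percentile rank = 0.1635 * 100 = 16.35

16.35


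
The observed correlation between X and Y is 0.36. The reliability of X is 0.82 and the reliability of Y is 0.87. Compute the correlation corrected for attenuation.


r_corrected = rxy / sqrt(rxx * ryy)
= 0.36 / sqrt(0.82 * 0.87)
= 0.36 / sqrt(0.7134)
= 0.36 / 0.84463
r_corrected = 0.4262

0.4262


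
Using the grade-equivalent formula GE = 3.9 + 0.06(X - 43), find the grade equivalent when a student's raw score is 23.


raw - median = 23 - 43 = -20
slope * diff = 0.06 * -20 = -1.2
GE = 3.9 + -1.2
GE = 2.7

2.7


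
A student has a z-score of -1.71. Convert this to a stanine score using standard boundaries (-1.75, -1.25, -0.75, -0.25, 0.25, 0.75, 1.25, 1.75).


Stanine boundaries: [-1.75, -1.25, -0.75, -0.25, 0.25, 0.75, 1.25, 1.75]
z = -1.71
Check each boundary:
  z >= -1.75 -> could be stanine 2
  z < -1.25
  z < -0.75
  z < -0.25
  z < 0.25
  z < 0.75
  z < 1.25
  z < 1.75
Highest qualifying boundary gives stanine = 2

2


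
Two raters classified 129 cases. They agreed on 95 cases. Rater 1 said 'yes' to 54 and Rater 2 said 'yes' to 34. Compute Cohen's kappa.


P_o = 95/129 = 0.736434
P_e = (54*34 + 75*95) / 16641 = 0.538489
kappa = (P_o - P_e) / (1 - P_e)
kappa = (0.736434 - 0.538489) / (1 - 0.538489)
kappa = 0.4289

0.4289


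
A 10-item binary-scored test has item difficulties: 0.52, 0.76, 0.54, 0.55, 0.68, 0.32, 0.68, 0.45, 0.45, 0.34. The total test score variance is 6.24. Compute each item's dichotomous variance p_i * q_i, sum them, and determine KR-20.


For each item, compute p_i * q_i:
  Item 1: 0.52 * 0.48 = 0.2496
  Item 2: 0.76 * 0.24 = 0.1824
  Item 3: 0.54 * 0.46 = 0.2484
  Item 4: 0.55 * 0.45 = 0.2475
  Item 5: 0.68 * 0.32 = 0.2176
  Item 6: 0.32 * 0.68 = 0.2176
  Item 7: 0.68 * 0.32 = 0.2176
  Item 8: 0.45 * 0.55 = 0.2475
  Item 9: 0.45 * 0.55 = 0.2475
  Item 10: 0.34 * 0.66 = 0.2244
Sum(p_i * q_i) = 0.2496 + 0.1824 + 0.2484 + 0.2475 + 0.2176 + 0.2176 + 0.2176 + 0.2475 + 0.2475 + 0.2244 = 2.3001
KR-20 = (k/(k-1)) * (1 - Sum(p_i*q_i) / Var_total)
= (10/9) * (1 - 2.3001/6.24)
= 1.1111 * 0.6314
KR-20 = 0.7015

0.7015


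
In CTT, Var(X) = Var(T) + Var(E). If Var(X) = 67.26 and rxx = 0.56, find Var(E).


var_true = rxx * var_obs = 0.56 * 67.26 = 37.6656
var_error = var_obs - var_true
var_error = 67.26 - 37.6656
var_error = 29.5944

29.5944


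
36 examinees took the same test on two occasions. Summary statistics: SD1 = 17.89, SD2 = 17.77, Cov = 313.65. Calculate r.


r = cov(X,Y) / (SD_X * SD_Y)
r = 313.65 / (17.89 * 17.77)
r = 313.65 / 317.9053
r = 0.9866

0.9866


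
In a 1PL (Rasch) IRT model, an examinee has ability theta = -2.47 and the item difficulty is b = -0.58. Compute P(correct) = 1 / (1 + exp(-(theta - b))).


theta - b = -2.47 - -0.58 = -1.89
exp(-(theta - b)) = exp(1.89) = 6.6194
P = 1 / (1 + 6.6194)
P = 0.1312

0.1312


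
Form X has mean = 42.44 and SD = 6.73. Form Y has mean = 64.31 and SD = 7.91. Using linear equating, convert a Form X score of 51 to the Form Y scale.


slope = SD_Y / SD_X = 7.91 / 6.73 ~ 1.1753
intercept = mean_Y - slope * mean_X = 64.31 - (7.91 / 6.73) * 42.44 ~ 14.4288
Y = slope * X + intercept. To avoid rounding drift from the rounded slope/intercept, evaluate the equivalent form Y = mean_Y + SD_Y * (X - mean_X) / SD_X at full precision:
Y = 64.31 + 7.91 * (51 - 42.44) / 6.73
Y = 64.31 + 7.91 * 8.56 / 6.73
Y = 64.31 + 67.7096 / 6.73
Y = 64.31 + 10.0609
Y = 74.3709

74.3709


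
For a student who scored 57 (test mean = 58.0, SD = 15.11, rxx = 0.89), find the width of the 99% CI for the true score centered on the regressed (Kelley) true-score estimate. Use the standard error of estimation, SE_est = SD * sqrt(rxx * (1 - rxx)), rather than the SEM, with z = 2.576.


True score estimate = 0.89*57 + 0.11*58.0 = 57.11
SE_est = SD * sqrt(rxx * (1 - rxx)) = 15.11 * sqrt(0.89 * 0.11) = 15.11 * sqrt(0.0979) = 4.727764
CI = T_est +/- z * SE_est, so width = 2 * z * SE_est = 2 * 2.576 * 4.727764
Width = 24.3574

24.3574


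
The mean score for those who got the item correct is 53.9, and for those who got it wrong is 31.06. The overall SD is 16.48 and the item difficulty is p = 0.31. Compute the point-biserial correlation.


q = 1 - p = 0.69
rpb = ((M1 - M0) / SD) * sqrt(p * q)
rpb = ((53.9 - 31.06) / 16.48) * sqrt(0.31 * 0.69)
rpb = 0.641

0.641


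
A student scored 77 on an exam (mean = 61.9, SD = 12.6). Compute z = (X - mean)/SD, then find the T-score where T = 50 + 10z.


z = (X - mean) / SD = (77 - 61.9) / 12.6
z = 15.1 / 12.6
z = 1.1984
T-score = T = 50 + 10z
Carry z at full precision (z = 15.1 / 12.6) into the conversion:
T-score = 50 + 10 * (15.1 / 12.6) = 50 + 151 / 12.6
T-score = 50 + 11.9841
T-score = 61.9841

61.9841


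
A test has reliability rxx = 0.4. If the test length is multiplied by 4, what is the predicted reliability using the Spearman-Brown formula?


r_new = (n * rxx) / (1 + (n-1) * rxx)
r_new = (4 * 0.4) / (1 + 3 * 0.4)
r_new = 1.6 / 2.2
r_new = 0.7273

0.7273


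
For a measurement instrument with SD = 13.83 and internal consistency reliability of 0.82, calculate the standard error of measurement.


SEM = SD * sqrt(1 - rxx)
SEM = 13.83 * sqrt(1 - 0.82)
SEM = 13.83 * sqrt(0.18) = 13.83 * 0.424264
SEM = 5.8676

5.8676


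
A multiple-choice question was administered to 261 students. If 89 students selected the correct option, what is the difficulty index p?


Item difficulty p = number correct / total examinees
p = 89 / 261
p = 0.341

0.341


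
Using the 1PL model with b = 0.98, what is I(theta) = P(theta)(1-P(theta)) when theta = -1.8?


P = 1/(1+exp(-(-1.8-0.98))) = 0.0584
I = P*(1-P) = 0.0584 * 0.9416
I = 0.055

0.055


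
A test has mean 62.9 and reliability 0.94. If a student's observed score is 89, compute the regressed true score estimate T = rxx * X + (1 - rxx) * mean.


T_est = rxx * X + (1 - rxx) * mean
T_est = 0.94 * 89 + 0.06 * 62.9
T_est = 83.66 + 3.774
T_est = 87.434

87.434


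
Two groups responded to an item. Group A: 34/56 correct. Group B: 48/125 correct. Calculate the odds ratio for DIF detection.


Odds_A = 34/22 = 1.5455
Odds_B = 48/77 = 0.6234
OR = Odds_A / Odds_B = 1.5455 / 0.6234
Exactly, OR = (34 * 77) / (22 * 48) = 2618 / 1056
OR = 2.4792

2.4792


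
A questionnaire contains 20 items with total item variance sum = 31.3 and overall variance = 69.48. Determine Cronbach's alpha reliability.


alpha = (k/(k-1)) * (1 - sum(si^2)/s_total^2)
= (20/19) * (1 - 31.3/69.48)
alpha = 0.5784

0.5784


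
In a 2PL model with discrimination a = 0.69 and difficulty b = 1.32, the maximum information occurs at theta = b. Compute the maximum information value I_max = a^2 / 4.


For 2PL, max info at theta = b = 1.32
I_max = a^2 / 4 = 0.69^2 / 4
= 0.4761 / 4
I_max = 0.119

0.119


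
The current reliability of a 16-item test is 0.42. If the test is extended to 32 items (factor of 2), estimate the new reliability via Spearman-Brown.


r_new = (n * rxx) / (1 + (n-1) * rxx)
r_new = (2 * 0.42) / (1 + 1 * 0.42)
r_new = 0.84 / 1.42
r_new = 0.5915

0.5915


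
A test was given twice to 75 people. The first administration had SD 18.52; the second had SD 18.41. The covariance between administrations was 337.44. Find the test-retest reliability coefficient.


r = cov(X,Y) / (SD_X * SD_Y)
r = 337.44 / (18.52 * 18.41)
r = 337.44 / 340.9532
r = 0.9897

0.9897


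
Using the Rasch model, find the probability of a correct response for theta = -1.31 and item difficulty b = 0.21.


theta - b = -1.31 - 0.21 = -1.52
exp(-(theta - b)) = exp(1.52) = 4.5722
P = 1 / (1 + 4.5722)
P = 0.1795

0.1795


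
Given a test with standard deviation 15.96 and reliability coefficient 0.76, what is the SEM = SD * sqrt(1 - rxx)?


SEM = SD * sqrt(1 - rxx)
SEM = 15.96 * sqrt(1 - 0.76)
SEM = 15.96 * sqrt(0.24) = 15.96 * 0.489898
SEM = 7.8188

7.8188


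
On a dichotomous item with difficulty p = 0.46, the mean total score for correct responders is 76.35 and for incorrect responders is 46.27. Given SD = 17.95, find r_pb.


q = 1 - p = 0.54
rpb = ((M1 - M0) / SD) * sqrt(p * q)
rpb = ((76.35 - 46.27) / 17.95) * sqrt(0.46 * 0.54)
rpb = 0.8352

0.8352


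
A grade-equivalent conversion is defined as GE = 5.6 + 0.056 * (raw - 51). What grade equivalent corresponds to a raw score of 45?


raw - median = 45 - 51 = -6
slope * diff = 0.056 * -6 = -0.336
GE = 5.6 + -0.336
GE = 5.264

5.264


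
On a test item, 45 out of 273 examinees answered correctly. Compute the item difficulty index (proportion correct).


Item difficulty p = number correct / total examinees
p = 45 / 273
p = 0.1648

0.1648


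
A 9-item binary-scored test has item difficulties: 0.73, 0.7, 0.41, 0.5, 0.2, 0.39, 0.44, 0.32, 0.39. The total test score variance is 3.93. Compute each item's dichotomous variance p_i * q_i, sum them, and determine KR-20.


For each item, compute p_i * q_i:
  Item 1: 0.73 * 0.27 = 0.1971
  Item 2: 0.7 * 0.3 = 0.21
  Item 3: 0.41 * 0.59 = 0.2419
  Item 4: 0.5 * 0.5 = 0.25
  Item 5: 0.2 * 0.8 = 0.16
  Item 6: 0.39 * 0.61 = 0.2379
  Item 7: 0.44 * 0.56 = 0.2464
  Item 8: 0.32 * 0.68 = 0.2176
  Item 9: 0.39 * 0.61 = 0.2379
Sum(p_i * q_i) = 0.1971 + 0.21 + 0.2419 + 0.25 + 0.16 + 0.2379 + 0.2464 + 0.2176 + 0.2379 = 1.9988
KR-20 = (k/(k-1)) * (1 - Sum(p_i*q_i) / Var_total)
= (9/8) * (1 - 1.9988/3.93)
= 1.125 * 0.4914
KR-20 = 0.5528

0.5528


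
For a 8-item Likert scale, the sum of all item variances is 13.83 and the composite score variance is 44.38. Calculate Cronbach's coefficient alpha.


alpha = (k/(k-1)) * (1 - sum(si^2)/s_total^2)
= (8/7) * (1 - 13.83/44.38)
alpha = 0.7867

0.7867


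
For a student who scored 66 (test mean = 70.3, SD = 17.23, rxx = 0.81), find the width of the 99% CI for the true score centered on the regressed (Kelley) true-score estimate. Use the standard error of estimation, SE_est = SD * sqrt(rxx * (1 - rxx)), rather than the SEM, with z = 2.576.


True score estimate = 0.81*66 + 0.19*70.3 = 66.817
SE_est = SD * sqrt(rxx * (1 - rxx)) = 17.23 * sqrt(0.81 * 0.19) = 17.23 * sqrt(0.1539) = 6.759345
CI = T_est +/- z * SE_est, so width = 2 * z * SE_est = 2 * 2.576 * 6.759345
Width = 34.8241

34.8241


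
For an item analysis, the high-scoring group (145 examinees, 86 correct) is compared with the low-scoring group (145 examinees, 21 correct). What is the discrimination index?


p_upper = 86/145 = 0.5931
p_lower = 21/145 = 0.1448
D = 0.5931 - 0.1448 = 0.4483

0.4483


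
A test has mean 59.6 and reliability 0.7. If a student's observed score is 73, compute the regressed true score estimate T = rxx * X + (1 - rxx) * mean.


T_est = rxx * X + (1 - rxx) * mean
T_est = 0.7 * 73 + 0.3 * 59.6
T_est = 51.1 + 17.88
T_est = 68.98

68.98


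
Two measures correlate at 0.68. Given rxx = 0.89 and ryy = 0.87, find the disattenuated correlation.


r_corrected = rxy / sqrt(rxx * ryy)
= 0.68 / sqrt(0.89 * 0.87)
= 0.68 / sqrt(0.7743)
= 0.68 / 0.879943
r_corrected = 0.7728

0.7728


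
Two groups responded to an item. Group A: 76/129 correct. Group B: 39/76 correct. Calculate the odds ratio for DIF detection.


Odds_A = 76/53 = 1.434
Odds_B = 39/37 = 1.0541
OR = Odds_A / Odds_B = 1.434 / 1.0541
Exactly, OR = (76 * 37) / (53 * 39) = 2812 / 2067
OR = 1.3604

1.3604


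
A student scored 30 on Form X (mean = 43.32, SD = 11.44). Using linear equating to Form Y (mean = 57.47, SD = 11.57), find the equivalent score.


slope = SD_Y / SD_X = 11.57 / 11.44 ~ 1.0114
intercept = mean_Y - slope * mean_X = 57.47 - (11.57 / 11.44) * 43.32 ~ 13.6577
Y = slope * X + intercept. To avoid rounding drift from the rounded slope/intercept, evaluate the equivalent form Y = mean_Y + SD_Y * (X - mean_X) / SD_X at full precision:
Y = 57.47 + 11.57 * (30 - 43.32) / 11.44
Y = 57.47 - 11.57 * 13.32 / 11.44
Y = 57.47 - 154.1124 / 11.44
Y = 57.47 - 13.4714
Y = 43.9986

43.9986


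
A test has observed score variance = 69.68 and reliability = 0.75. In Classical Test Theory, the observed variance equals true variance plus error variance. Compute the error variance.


var_true = rxx * var_obs = 0.75 * 69.68 = 52.26
var_error = var_obs - var_true
var_error = 69.68 - 52.26
var_error = 17.42

17.42


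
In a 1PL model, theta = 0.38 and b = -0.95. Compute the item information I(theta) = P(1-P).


P = 1/(1+exp(-(0.38--0.95))) = 0.7908
I = P*(1-P) = 0.7908 * 0.2092
I = 0.1654

0.1654


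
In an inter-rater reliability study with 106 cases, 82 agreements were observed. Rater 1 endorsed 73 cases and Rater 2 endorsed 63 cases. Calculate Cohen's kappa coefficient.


P_o = 82/106 = 0.773585
P_e = (73*63 + 33*43) / 11236 = 0.5356
kappa = (P_o - P_e) / (1 - P_e)
kappa = (0.773585 - 0.5356) / (1 - 0.5356)
kappa = 0.5125

0.5125


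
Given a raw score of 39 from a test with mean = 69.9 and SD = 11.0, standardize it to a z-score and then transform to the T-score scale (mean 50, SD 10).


z = (X - mean) / SD = (39 - 69.9) / 11.0
z = -30.9 / 11.0
z = -2.8091
T-score = T = 50 + 10z
Carry z at full precision (z = -30.9 / 11.0) into the conversion:
T-score = 50 + 10 * (-30.9 / 11.0) = 50 + -309 / 11.0
T-score = 50 + -28.0909
T-score = 21.9091

21.9091


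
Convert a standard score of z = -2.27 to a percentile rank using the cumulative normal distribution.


CDF(z) = 0.5 * (1 + erf(z/sqrt(2)))
erf(-1.6051) = -0.9768
CDF = 0.0116
Percentile rank = 0.0116 * 100 = 1.16

1.16


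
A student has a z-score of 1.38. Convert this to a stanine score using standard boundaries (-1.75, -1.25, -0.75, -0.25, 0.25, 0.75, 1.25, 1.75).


Stanine boundaries: [-1.75, -1.25, -0.75, -0.25, 0.25, 0.75, 1.25, 1.75]
z = 1.38
Check each boundary:
  z >= -1.75 -> could be stanine 2
  z >= -1.25 -> could be stanine 3
  z >= -0.75 -> could be stanine 4
  z >= -0.25 -> could be stanine 5
  z >= 0.25 -> could be stanine 6
  z >= 0.75 -> could be stanine 7
  z >= 1.25 -> could be stanine 8
  z < 1.75
Highest qualifying boundary gives stanine = 8

8


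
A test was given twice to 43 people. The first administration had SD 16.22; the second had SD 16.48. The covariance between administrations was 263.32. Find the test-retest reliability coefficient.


r = cov(X,Y) / (SD_X * SD_Y)
r = 263.32 / (16.22 * 16.48)
r = 263.32 / 267.3056
r = 0.9851

0.9851


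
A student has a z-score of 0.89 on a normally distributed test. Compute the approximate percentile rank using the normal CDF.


CDF(z) = 0.5 * (1 + erf(z/sqrt(2)))
erf(0.6293) = 0.6265
CDF = 0.8133
Percentile rank = 0.8133 * 100 = 81.33

81.33


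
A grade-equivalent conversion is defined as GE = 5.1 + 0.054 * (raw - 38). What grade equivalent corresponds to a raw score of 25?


raw - median = 25 - 38 = -13
slope * diff = 0.054 * -13 = -0.702
GE = 5.1 + -0.702
GE = 4.398

4.398


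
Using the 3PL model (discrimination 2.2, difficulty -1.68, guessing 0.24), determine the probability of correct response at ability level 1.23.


logit = 2.2*(1.23 - -1.68) = 6.402
P* = 1/(1 + exp(-6.402)) = 0.9983
P = 0.24 + (1 - 0.24) * 0.9983
P = 0.9987

0.9987


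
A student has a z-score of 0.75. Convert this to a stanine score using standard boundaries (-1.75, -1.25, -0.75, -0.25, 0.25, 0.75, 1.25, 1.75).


Stanine boundaries: [-1.75, -1.25, -0.75, -0.25, 0.25, 0.75, 1.25, 1.75]
z = 0.75
Check each boundary:
  z >= -1.75 -> could be stanine 2
  z >= -1.25 -> could be stanine 3
  z >= -0.75 -> could be stanine 4
  z >= -0.25 -> could be stanine 5
  z >= 0.25 -> could be stanine 6
  z >= 0.75 -> could be stanine 7
  z < 1.25
  z < 1.75
Highest qualifying boundary gives stanine = 7

7


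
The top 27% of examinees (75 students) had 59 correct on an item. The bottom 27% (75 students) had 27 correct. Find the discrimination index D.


p_upper = 59/75 = 0.7867
p_lower = 27/75 = 0.36
D = 0.7867 - 0.36 = 0.4267

0.4267


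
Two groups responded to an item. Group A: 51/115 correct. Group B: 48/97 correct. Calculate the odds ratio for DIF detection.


Odds_A = 51/64 = 0.7969
Odds_B = 48/49 = 0.9796
OR = Odds_A / Odds_B = 0.7969 / 0.9796
Exactly, OR = (51 * 49) / (64 * 48) = 2499 / 3072
OR = 0.8135

0.8135


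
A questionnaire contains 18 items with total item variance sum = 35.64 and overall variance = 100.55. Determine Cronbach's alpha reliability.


alpha = (k/(k-1)) * (1 - sum(si^2)/s_total^2)
= (18/17) * (1 - 35.64/100.55)
alpha = 0.6835

0.6835


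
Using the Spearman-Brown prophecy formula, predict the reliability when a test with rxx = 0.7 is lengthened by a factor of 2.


r_new = (n * rxx) / (1 + (n-1) * rxx)
r_new = (2 * 0.7) / (1 + 1 * 0.7)
r_new = 1.4 / 1.7
r_new = 0.8235

0.8235


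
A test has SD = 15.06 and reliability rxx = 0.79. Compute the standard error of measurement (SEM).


SEM = SD * sqrt(1 - rxx)
SEM = 15.06 * sqrt(1 - 0.79)
SEM = 15.06 * sqrt(0.21) = 15.06 * 0.458258
SEM = 6.9014

6.9014


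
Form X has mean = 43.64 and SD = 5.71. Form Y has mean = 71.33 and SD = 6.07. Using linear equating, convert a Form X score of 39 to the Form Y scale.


slope = SD_Y / SD_X = 6.07 / 5.71 ~ 1.063
intercept = mean_Y - slope * mean_X = 71.33 - (6.07 / 5.71) * 43.64 ~ 24.9386
Y = slope * X + intercept. To avoid rounding drift from the rounded slope/intercept, evaluate the equivalent form Y = mean_Y + SD_Y * (X - mean_X) / SD_X at full precision:
Y = 71.33 + 6.07 * (39 - 43.64) / 5.71
Y = 71.33 - 6.07 * 4.64 / 5.71
Y = 71.33 - 28.1648 / 5.71
Y = 71.33 - 4.9325
Y = 66.3975

66.3975


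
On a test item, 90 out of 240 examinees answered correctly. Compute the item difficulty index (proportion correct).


Item difficulty p = number correct / total examinees
p = 90 / 240
p = 0.375

0.375


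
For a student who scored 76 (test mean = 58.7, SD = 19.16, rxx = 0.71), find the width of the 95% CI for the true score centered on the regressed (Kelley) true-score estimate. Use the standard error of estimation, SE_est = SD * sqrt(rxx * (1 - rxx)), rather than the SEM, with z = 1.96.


True score estimate = 0.71*76 + 0.29*58.7 = 70.983
SE_est = SD * sqrt(rxx * (1 - rxx)) = 19.16 * sqrt(0.71 * 0.29) = 19.16 * sqrt(0.2059) = 8.694081
CI = T_est +/- z * SE_est, so width = 2 * z * SE_est = 2 * 1.96 * 8.694081
Width = 34.0808

34.0808


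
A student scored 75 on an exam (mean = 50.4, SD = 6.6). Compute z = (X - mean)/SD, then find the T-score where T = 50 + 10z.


z = (X - mean) / SD = (75 - 50.4) / 6.6
z = 24.6 / 6.6
z = 3.7273
T-score = T = 50 + 10z
Carry z at full precision (z = 24.6 / 6.6) into the conversion:
T-score = 50 + 10 * (24.6 / 6.6) = 50 + 246 / 6.6
T-score = 50 + 37.2727
T-score = 87.2727

87.2727


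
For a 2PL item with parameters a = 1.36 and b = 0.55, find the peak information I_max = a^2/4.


For 2PL, max info at theta = b = 0.55
I_max = a^2 / 4 = 1.36^2 / 4
= 1.8496 / 4
I_max = 0.4624

0.4624


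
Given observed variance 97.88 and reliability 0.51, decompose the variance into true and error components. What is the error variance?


var_true = rxx * var_obs = 0.51 * 97.88 = 49.9188
var_error = var_obs - var_true
var_error = 97.88 - 49.9188
var_error = 47.9612

47.9612


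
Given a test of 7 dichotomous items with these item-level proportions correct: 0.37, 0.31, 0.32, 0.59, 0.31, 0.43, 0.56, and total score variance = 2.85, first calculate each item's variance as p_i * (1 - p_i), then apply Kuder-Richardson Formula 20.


For each item, compute p_i * q_i:
  Item 1: 0.37 * 0.63 = 0.2331
  Item 2: 0.31 * 0.69 = 0.2139
  Item 3: 0.32 * 0.68 = 0.2176
  Item 4: 0.59 * 0.41 = 0.2419
  Item 5: 0.31 * 0.69 = 0.2139
  Item 6: 0.43 * 0.57 = 0.2451
  Item 7: 0.56 * 0.44 = 0.2464
Sum(p_i * q_i) = 0.2331 + 0.2139 + 0.2176 + 0.2419 + 0.2139 + 0.2451 + 0.2464 = 1.6119
KR-20 = (k/(k-1)) * (1 - Sum(p_i*q_i) / Var_total)
= (7/6) * (1 - 1.6119/2.85)
= 1.1667 * 0.4344
KR-20 = 0.5068

0.5068


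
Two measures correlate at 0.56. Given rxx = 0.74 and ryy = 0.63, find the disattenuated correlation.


r_corrected = rxy / sqrt(rxx * ryy)
= 0.56 / sqrt(0.74 * 0.63)
= 0.56 / sqrt(0.4662)
= 0.56 / 0.682788
r_corrected = 0.8202

0.8202


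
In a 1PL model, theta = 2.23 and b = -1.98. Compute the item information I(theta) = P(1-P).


P = 1/(1+exp(-(2.23--1.98))) = 0.9854
I = P*(1-P) = 0.9854 * 0.0146
I = 0.0144

0.0144


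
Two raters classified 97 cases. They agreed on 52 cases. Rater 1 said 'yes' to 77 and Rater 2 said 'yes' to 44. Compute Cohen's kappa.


P_o = 52/97 = 0.536082
P_e = (77*44 + 20*53) / 9409 = 0.472739
kappa = (P_o - P_e) / (1 - P_e)
kappa = (0.536082 - 0.472739) / (1 - 0.472739)
kappa = 0.1201

0.1201


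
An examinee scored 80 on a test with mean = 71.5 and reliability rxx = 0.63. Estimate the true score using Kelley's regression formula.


T_est = rxx * X + (1 - rxx) * mean
T_est = 0.63 * 80 + 0.37 * 71.5
T_est = 50.4 + 26.455
T_est = 76.855

76.855
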